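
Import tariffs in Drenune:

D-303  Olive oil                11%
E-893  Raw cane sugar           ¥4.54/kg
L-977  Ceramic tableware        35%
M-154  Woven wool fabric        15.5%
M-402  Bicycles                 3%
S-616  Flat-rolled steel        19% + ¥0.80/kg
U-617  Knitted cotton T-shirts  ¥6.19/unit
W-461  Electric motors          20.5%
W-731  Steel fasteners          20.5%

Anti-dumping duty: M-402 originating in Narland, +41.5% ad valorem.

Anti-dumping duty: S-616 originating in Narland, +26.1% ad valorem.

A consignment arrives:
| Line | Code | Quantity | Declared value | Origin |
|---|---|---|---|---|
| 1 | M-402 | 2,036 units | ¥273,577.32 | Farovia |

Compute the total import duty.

¥8,207.32

Line 1 (M-402, Farovia, 2,036 units, ¥273,577.32):
Base rate for M-402 is 3%.
The additional-duty order on M-402 targets Narland, not Farovia; it does not apply.
Duty = ¥273,577.32 × 3% = ¥8,207.32.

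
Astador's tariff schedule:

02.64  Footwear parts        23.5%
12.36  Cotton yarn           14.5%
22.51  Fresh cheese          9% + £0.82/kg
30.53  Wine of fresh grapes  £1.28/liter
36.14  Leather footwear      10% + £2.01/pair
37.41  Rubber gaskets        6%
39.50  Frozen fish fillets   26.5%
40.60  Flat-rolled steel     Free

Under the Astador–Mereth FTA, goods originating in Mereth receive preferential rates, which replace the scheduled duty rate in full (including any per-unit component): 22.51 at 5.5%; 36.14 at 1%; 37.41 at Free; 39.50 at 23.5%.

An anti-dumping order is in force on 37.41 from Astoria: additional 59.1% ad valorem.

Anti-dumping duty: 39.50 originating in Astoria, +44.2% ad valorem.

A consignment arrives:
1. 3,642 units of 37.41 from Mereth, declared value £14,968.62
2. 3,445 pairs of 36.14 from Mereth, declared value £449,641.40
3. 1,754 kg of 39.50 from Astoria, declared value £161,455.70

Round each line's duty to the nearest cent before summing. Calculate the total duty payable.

Line 1 (37.41, Mereth, 3,642 units, £14,968.62):
Base rate for 37.41 is 6%.
Origin Mereth qualifies under the Astador–Mereth agreement and 37.41 is covered: preferential rate Free applies instead.
The additional-duty order on 37.41 targets Astoria, not Mereth; it does not apply.
Duty = £14,968.62 × 0% = £0.00.
Line 2 (36.14, Mereth, 3,445 pairs, £449,641.40):
Base rate for 36.14 is 10% + £2.01/pair.
Origin Mereth qualifies under the Astador–Mereth agreement and 36.14 is covered: preferential rate 1% applies instead.
Duty = £449,641.40 × 1% = £4,496.41.
Line 3 (39.50, Astoria, 1,754 kg, £161,455.70):
Base rate for 39.50 is 26.5%.
39.50 has an FTA preferential rate, but origin Astoria is not Mereth; base rate stands.
Additional duty on 39.50 from Astoria: +44.2%. Applied ad valorem rate: 26.5% + 44.2% = 70.7%.
Duty = £161,455.70 × 70.7% = £114,149.18.
Total = £0.00 + £4,496.41 + £114,149.18 = £118,645.59.

£118,645.59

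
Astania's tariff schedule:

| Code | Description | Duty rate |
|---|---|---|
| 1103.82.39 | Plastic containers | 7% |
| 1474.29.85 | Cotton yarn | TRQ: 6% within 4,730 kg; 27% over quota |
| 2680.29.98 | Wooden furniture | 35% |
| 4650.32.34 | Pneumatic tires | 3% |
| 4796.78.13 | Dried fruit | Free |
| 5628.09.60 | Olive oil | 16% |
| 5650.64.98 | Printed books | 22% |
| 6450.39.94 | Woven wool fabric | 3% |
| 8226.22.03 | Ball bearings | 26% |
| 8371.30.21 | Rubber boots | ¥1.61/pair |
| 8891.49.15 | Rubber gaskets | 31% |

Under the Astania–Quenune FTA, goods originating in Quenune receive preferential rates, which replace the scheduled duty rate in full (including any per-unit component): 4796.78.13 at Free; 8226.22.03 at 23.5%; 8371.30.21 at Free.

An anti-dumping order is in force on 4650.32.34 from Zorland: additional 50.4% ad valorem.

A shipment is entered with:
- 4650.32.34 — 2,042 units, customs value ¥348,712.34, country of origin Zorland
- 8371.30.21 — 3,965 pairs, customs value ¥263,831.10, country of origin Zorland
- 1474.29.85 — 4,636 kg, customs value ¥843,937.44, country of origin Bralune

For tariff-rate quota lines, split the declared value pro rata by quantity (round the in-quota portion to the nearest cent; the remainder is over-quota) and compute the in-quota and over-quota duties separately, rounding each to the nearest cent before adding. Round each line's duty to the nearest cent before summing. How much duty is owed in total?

¥243,232.29

Line 1 (4650.32.34, Zorland, 2,042 units, ¥348,712.34):
Base rate for 4650.32.34 is 3%.
Additional duty on 4650.32.34 from Zorland: +50.4%. Applied ad valorem rate: 3% + 50.4% = 53.4%.
Duty = ¥348,712.34 × 53.4% = ¥186,212.39.
Line 2 (8371.30.21, Zorland, 3,965 pairs, ¥263,831.10):
Base rate for 8371.30.21 is ¥1.61/pair.
8371.30.21 has an FTA preferential rate, but origin Zorland is not Quenune; base rate stands.
Duty = 3,965 × ¥1.61 = ¥6,383.65.
Line 3 (1474.29.85, Bralune, 4,636 kg, ¥843,937.44):
Code 1474.29.85 is under a tariff-rate quota (threshold 4,730 kg). Quantity 4,636 kg is within the quota, so the in-quota rate 6% applies to the full value.
Duty = ¥843,937.44 × 6% = ¥50,636.25.
Total = ¥186,212.39 + ¥6,383.65 + ¥50,636.25 = ¥243,232.29.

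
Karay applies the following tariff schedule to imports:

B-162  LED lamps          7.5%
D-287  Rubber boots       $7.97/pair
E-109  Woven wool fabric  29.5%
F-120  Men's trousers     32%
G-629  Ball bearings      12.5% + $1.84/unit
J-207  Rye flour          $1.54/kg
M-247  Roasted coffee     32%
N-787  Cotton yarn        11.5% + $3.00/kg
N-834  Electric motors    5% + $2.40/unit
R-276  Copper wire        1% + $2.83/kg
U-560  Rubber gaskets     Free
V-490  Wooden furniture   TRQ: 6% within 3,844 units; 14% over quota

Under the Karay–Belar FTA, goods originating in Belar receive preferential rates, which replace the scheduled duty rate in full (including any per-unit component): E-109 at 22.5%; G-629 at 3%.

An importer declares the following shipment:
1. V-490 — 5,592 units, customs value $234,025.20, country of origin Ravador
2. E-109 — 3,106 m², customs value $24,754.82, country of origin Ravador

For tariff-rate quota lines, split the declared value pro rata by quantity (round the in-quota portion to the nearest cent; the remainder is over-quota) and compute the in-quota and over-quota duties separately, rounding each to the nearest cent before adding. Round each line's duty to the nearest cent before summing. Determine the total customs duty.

Line 1 (V-490, Ravador, 5,592 units, $234,025.20):
Code V-490 is under a tariff-rate quota (threshold 3,844 units). In-quota: 3,844 units at 6%; over-quota: 1,748 units at 14%.
Pro-rata value split: in-quota = $234,025.20 × 3,844/5,592 = $160,871.40; over-quota = $234,025.20 − $160,871.40 = $73,153.80.
In-quota duty = $160,871.40 × 6% = $9,652.28. Over-quota duty = $73,153.80 × 14% = $10,241.53.
Line duty = $9,652.28 + $10,241.53 = $19,893.81.
Line 2 (E-109, Ravador, 3,106 m², $24,754.82):
Base rate for E-109 is 29.5%.
E-109 has an FTA preferential rate, but origin Ravador is not Belar; base rate stands.
Duty = $24,754.82 × 29.5% = $7,302.67.
Total = $19,893.81 + $7,302.67 = $27,196.48.

$27,196.48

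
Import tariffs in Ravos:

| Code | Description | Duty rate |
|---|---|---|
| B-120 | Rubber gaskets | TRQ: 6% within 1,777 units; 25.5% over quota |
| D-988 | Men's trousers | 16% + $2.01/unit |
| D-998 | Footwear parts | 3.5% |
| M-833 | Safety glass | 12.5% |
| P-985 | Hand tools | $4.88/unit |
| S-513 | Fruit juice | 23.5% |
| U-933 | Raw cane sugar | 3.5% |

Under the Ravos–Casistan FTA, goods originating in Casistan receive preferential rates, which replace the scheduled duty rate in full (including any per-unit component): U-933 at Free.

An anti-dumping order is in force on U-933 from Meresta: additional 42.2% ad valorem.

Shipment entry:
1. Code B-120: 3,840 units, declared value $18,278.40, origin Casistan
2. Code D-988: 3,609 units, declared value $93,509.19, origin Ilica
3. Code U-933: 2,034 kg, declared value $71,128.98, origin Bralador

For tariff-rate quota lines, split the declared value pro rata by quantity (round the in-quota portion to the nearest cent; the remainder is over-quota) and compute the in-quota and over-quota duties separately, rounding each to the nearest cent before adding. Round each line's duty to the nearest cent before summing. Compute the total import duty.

Line 1 (B-120, Casistan, 3,840 units, $18,278.40):
Code B-120 is under a tariff-rate quota (threshold 1,777 units). In-quota: 1,777 units at 6%; over-quota: 2,063 units at 25.5%.
Pro-rata value split: in-quota = $18,278.40 × 1,777/3,840 = $8,458.52; over-quota = $18,278.40 − $8,458.52 = $9,819.88.
In-quota duty = $8,458.52 × 6% = $507.51. Over-quota duty = $9,819.88 × 25.5% = $2,504.07.
Line duty = $507.51 + $2,504.07 = $3,011.58.
Line 2 (D-988, Ilica, 3,609 units, $93,509.19):
Base rate for D-988 is 16% + $2.01/unit.
Duty = $93,509.19 × 16% + 3,609 × $2.01 = $22,215.56.
Line 3 (U-933, Bralador, 2,034 kg, $71,128.98):
Base rate for U-933 is 3.5%.
U-933 has an FTA preferential rate, but origin Bralador is not Casistan; base rate stands.
The additional-duty order on U-933 targets Meresta, not Bralador; it does not apply.
Duty = $71,128.98 × 3.5% = $2,489.51.
Total = $3,011.58 + $22,215.56 + $2,489.51 = $27,716.65.

$27,716.65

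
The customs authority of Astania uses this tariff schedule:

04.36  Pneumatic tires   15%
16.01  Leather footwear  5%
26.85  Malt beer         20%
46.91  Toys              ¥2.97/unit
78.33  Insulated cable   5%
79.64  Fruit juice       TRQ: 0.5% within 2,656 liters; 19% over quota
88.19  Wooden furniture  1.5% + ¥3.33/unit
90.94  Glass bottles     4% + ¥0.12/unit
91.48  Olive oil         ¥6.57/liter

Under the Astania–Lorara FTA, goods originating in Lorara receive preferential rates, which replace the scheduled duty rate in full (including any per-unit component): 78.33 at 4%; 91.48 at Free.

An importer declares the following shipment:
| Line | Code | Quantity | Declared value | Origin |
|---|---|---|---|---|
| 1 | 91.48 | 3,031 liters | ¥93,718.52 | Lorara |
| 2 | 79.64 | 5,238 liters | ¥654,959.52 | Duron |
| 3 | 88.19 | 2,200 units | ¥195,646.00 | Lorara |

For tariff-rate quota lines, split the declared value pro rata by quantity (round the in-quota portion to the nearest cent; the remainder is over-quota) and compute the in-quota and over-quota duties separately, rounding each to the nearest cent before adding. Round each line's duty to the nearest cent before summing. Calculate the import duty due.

¥73,263.34

Line 1 (91.48, Lorara, 3,031 liters, ¥93,718.52):
Base rate for 91.48 is ¥6.57/liter.
Origin Lorara qualifies under the Astania–Lorara agreement and 91.48 is covered: preferential rate Free applies instead.
Duty = ¥93,718.52 × 0% = ¥0.00.
Line 2 (79.64, Duron, 5,238 liters, ¥654,959.52):
Code 79.64 is under a tariff-rate quota (threshold 2,656 liters). In-quota: 2,656 liters at 0.5%; over-quota: 2,582 liters at 19%.
Pro-rata value split: in-quota = ¥654,959.52 × 2,656/5,238 = ¥332,106.24; over-quota = ¥654,959.52 − ¥332,106.24 = ¥322,853.28.
In-quota duty = ¥332,106.24 × 0.5% = ¥1,660.53. Over-quota duty = ¥322,853.28 × 19% = ¥61,342.12.
Line duty = ¥1,660.53 + ¥61,342.12 = ¥63,002.65.
Line 3 (88.19, Lorara, 2,200 units, ¥195,646.00):
Base rate for 88.19 is 1.5% + ¥3.33/unit.
Origin Lorara is the FTA partner but 88.19 is not on the preference list; base rate stands.
Duty = ¥195,646.00 × 1.5% + 2,200 × ¥3.33 = ¥10,260.69.
Total = ¥0.00 + ¥63,002.65 + ¥10,260.69 = ¥73,263.34.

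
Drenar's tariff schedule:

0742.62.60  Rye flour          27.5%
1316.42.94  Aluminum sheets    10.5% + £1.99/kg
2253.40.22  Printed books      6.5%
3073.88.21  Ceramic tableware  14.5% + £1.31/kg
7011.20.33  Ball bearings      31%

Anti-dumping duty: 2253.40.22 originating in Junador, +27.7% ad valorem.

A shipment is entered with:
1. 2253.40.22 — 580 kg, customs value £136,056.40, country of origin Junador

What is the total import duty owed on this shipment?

£46,531.29

Line 1 (2253.40.22, Junador, 580 kg, £136,056.40):
Base rate for 2253.40.22 is 6.5%.
Additional duty on 2253.40.22 from Junador: +27.7%. Applied ad valorem rate: 6.5% + 27.7% = 34.2%.
Duty = £136,056.40 × 34.2% = £46,531.29.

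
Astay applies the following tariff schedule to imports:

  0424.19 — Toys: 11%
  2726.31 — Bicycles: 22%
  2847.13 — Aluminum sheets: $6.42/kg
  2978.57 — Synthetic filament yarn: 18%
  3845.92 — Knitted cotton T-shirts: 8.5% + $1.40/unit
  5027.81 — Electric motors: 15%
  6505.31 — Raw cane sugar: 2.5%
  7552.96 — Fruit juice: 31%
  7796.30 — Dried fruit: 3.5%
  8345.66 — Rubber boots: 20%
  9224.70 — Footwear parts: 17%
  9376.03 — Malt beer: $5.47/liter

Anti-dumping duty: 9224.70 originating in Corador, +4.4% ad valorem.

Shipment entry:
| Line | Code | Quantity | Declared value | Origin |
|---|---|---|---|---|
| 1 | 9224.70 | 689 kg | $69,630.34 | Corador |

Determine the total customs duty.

$14,900.89

Line 1 (9224.70, Corador, 689 kg, $69,630.34):
Base rate for 9224.70 is 17%.
Additional duty on 9224.70 from Corador: +4.4%. Applied ad valorem rate: 17% + 4.4% = 21.4%.
Duty = $69,630.34 × 21.4% = $14,900.89.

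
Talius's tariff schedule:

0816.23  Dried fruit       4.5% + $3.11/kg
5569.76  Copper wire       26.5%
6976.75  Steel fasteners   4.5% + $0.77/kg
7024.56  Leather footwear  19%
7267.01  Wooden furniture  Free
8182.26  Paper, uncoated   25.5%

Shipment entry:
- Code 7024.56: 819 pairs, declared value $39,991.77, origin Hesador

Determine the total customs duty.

Line 1 (7024.56, Hesador, 819 pairs, $39,991.77):
Base rate for 7024.56 is 19%.
Duty = $39,991.77 × 19% = $7,598.44.

$7,598.44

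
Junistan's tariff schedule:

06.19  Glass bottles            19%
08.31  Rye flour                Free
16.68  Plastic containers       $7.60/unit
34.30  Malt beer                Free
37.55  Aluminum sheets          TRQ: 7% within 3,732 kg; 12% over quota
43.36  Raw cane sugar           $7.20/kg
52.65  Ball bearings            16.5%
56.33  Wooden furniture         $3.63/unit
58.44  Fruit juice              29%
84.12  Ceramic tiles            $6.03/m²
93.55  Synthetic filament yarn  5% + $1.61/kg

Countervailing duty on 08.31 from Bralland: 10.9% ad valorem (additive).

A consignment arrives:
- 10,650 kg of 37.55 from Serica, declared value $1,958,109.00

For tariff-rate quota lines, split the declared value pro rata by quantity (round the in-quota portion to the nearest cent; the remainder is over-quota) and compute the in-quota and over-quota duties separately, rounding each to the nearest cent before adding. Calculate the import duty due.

$200,664.81

Line 1 (37.55, Serica, 10,650 kg, $1,958,109.00):
Code 37.55 is under a tariff-rate quota (threshold 3,732 kg). In-quota: 3,732 kg at 7%; over-quota: 6,918 kg at 12%.
Pro-rata value split: in-quota = $1,958,109.00 × 3,732/10,650 = $686,165.52; over-quota = $1,958,109.00 − $686,165.52 = $1,271,943.48.
In-quota duty = $686,165.52 × 7% = $48,031.59. Over-quota duty = $1,271,943.48 × 12% = $152,633.22.
Line duty = $48,031.59 + $152,633.22 = $200,664.81.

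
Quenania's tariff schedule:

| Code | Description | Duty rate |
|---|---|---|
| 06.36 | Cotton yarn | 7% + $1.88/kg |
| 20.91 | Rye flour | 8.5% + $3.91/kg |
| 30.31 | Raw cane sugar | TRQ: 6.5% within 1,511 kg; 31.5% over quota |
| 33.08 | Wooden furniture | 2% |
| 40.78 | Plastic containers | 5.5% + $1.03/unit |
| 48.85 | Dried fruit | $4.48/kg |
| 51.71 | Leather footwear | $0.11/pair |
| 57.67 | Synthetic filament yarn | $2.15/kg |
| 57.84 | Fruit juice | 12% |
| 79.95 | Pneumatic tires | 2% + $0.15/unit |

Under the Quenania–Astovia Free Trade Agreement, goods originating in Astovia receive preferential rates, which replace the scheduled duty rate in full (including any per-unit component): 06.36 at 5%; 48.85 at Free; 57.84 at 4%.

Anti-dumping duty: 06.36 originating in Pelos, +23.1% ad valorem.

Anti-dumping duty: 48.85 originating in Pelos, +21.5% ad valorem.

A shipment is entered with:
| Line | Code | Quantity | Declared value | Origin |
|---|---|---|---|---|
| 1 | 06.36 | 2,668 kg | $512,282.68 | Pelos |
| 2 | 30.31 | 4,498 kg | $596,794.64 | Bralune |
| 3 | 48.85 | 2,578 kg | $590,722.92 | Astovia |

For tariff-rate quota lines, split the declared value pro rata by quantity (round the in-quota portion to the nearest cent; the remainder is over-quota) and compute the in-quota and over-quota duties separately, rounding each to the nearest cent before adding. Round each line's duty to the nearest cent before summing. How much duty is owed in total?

$297,083.38

Line 1 (06.36, Pelos, 2,668 kg, $512,282.68):
Base rate for 06.36 is 7% + $1.88/kg.
06.36 has an FTA preferential rate, but origin Pelos is not Astovia; base rate stands.
Additional duty on 06.36 from Pelos: +23.1%. Applied ad valorem rate: 7% + 23.1% = 30.1%.
Duty = $512,282.68 × 30.1% + 2,668 × $1.88 = $159,212.93.
Line 2 (30.31, Bralune, 4,498 kg, $596,794.64):
Code 30.31 is under a tariff-rate quota (threshold 1,511 kg). In-quota: 1,511 kg at 6.5%; over-quota: 2,987 kg at 31.5%.
Pro-rata value split: in-quota = $596,794.64 × 1,511/4,498 = $200,479.48; over-quota = $596,794.64 − $200,479.48 = $396,315.16.
In-quota duty = $200,479.48 × 6.5% = $13,031.17. Over-quota duty = $396,315.16 × 31.5% = $124,839.28.
Line duty = $13,031.17 + $124,839.28 = $137,870.45.
Line 3 (48.85, Astovia, 2,578 kg, $590,722.92):
Base rate for 48.85 is $4.48/kg.
Origin Astovia qualifies under the Quenania–Astovia agreement and 48.85 is covered: preferential rate Free applies instead.
The additional-duty order on 48.85 targets Pelos, not Astovia; it does not apply.
Duty = $590,722.92 × 0% = $0.00.
Total = $159,212.93 + $137,870.45 + $0.00 = $297,083.38.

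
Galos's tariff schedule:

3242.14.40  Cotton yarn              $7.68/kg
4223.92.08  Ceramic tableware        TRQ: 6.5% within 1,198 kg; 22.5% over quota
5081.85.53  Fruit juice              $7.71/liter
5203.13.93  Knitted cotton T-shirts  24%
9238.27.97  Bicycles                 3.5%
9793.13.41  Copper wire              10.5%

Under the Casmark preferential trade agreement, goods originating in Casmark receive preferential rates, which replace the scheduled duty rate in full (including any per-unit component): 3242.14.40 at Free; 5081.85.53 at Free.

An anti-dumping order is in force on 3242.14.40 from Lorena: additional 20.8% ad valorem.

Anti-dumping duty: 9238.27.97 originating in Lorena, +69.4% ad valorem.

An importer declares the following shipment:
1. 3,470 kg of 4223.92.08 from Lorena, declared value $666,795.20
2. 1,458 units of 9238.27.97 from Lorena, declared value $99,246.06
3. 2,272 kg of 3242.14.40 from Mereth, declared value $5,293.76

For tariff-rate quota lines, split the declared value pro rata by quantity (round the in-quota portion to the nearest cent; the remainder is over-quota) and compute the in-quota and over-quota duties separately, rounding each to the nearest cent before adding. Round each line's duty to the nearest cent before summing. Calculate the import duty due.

$202,995.03

Line 1 (4223.92.08, Lorena, 3,470 kg, $666,795.20):
Code 4223.92.08 is under a tariff-rate quota (threshold 1,198 kg). In-quota: 1,198 kg at 6.5%; over-quota: 2,272 kg at 22.5%.
Pro-rata value split: in-quota = $666,795.20 × 1,198/3,470 = $230,207.68; over-quota = $666,795.20 − $230,207.68 = $436,587.52.
In-quota duty = $230,207.68 × 6.5% = $14,963.50. Over-quota duty = $436,587.52 × 22.5% = $98,232.19.
Line duty = $14,963.50 + $98,232.19 = $113,195.69.
Line 2 (9238.27.97, Lorena, 1,458 units, $99,246.06):
Base rate for 9238.27.97 is 3.5%.
Additional duty on 9238.27.97 from Lorena: +69.4%. Applied ad valorem rate: 3.5% + 69.4% = 72.9%.
Duty = $99,246.06 × 72.9% = $72,350.38.
Line 3 (3242.14.40, Mereth, 2,272 kg, $5,293.76):
Base rate for 3242.14.40 is $7.68/kg.
3242.14.40 has an FTA preferential rate, but origin Mereth is not Casmark; base rate stands.
The additional-duty order on 3242.14.40 targets Lorena, not Mereth; it does not apply.
Duty = 2,272 × $7.68 = $17,448.96.
Total = $113,195.69 + $72,350.38 + $17,448.96 = $202,995.03.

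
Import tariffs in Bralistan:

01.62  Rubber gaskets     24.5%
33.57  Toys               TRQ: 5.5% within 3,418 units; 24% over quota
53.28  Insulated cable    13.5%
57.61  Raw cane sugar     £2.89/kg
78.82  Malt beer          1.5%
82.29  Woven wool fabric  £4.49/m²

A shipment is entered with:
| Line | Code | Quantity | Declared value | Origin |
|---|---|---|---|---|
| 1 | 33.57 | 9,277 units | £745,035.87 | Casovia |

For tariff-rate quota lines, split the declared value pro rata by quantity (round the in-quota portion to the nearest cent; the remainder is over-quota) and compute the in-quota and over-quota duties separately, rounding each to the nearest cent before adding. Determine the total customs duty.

£128,026.19

Line 1 (33.57, Casovia, 9,277 units, £745,035.87):
Code 33.57 is under a tariff-rate quota (threshold 3,418 units). In-quota: 3,418 units at 5.5%; over-quota: 5,859 units at 24%.
Pro-rata value split: in-quota = £745,035.87 × 3,418/9,277 = £274,499.58; over-quota = £745,035.87 − £274,499.58 = £470,536.29.
In-quota duty = £274,499.58 × 5.5% = £15,097.48. Over-quota duty = £470,536.29 × 24% = £112,928.71.
Line duty = £15,097.48 + £112,928.71 = £128,026.19.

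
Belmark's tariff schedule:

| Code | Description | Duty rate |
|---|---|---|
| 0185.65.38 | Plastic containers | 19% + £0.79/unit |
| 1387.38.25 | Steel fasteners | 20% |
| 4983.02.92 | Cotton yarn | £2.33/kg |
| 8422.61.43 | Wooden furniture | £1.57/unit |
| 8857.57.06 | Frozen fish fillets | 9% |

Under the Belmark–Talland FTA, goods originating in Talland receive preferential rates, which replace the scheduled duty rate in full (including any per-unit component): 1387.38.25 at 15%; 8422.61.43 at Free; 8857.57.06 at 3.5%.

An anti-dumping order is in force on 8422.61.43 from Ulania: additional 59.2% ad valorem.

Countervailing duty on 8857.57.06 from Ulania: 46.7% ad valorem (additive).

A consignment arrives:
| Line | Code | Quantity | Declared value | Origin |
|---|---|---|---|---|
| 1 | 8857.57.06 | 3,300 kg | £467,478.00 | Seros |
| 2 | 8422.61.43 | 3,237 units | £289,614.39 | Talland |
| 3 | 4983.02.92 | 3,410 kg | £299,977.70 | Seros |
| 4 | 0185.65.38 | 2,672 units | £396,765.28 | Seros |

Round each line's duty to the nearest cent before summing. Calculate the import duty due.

£127,514.60

Line 1 (8857.57.06, Seros, 3,300 kg, £467,478.00):
Base rate for 8857.57.06 is 9%.
8857.57.06 has an FTA preferential rate, but origin Seros is not Talland; base rate stands.
The additional-duty order on 8857.57.06 targets Ulania, not Seros; it does not apply.
Duty = £467,478.00 × 9% = £42,073.02.
Line 2 (8422.61.43, Talland, 3,237 units, £289,614.39):
Base rate for 8422.61.43 is £1.57/unit.
Origin Talland qualifies under the Belmark–Talland agreement and 8422.61.43 is covered: preferential rate Free applies instead.
The additional-duty order on 8422.61.43 targets Ulania, not Talland; it does not apply.
Duty = £289,614.39 × 0% = £0.00.
Line 3 (4983.02.92, Seros, 3,410 kg, £299,977.70):
Base rate for 4983.02.92 is £2.33/kg.
Duty = 3,410 × £2.33 = £7,945.30.
Line 4 (0185.65.38, Seros, 2,672 units, £396,765.28):
Base rate for 0185.65.38 is 19% + £0.79/unit.
Duty = £396,765.28 × 19% + 2,672 × £0.79 = £77,496.28.
Total = £42,073.02 + £0.00 + £7,945.30 + £77,496.28 = £127,514.60.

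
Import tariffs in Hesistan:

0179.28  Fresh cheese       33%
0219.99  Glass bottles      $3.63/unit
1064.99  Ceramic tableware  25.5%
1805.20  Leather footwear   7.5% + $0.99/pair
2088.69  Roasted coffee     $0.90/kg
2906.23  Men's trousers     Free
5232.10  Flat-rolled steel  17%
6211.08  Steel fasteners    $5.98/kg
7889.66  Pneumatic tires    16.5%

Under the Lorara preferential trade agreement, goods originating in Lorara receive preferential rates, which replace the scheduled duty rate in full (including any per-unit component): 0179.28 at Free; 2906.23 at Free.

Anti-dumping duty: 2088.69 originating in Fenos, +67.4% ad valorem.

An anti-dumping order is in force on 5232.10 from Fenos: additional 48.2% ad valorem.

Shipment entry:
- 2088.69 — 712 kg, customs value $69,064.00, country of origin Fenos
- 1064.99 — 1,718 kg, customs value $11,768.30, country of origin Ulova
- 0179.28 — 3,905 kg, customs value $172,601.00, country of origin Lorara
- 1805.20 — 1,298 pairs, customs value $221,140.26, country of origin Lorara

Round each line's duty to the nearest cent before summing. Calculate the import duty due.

Line 1 (2088.69, Fenos, 712 kg, $69,064.00):
Base rate for 2088.69 is $0.90/kg.
Additional duty on 2088.69 from Fenos: +67.4% ad valorem. Applied ad valorem rate = 67.4%.
Duty = $69,064.00 × 67.4% + 712 × $0.90 = $47,189.94.
Line 2 (1064.99, Ulova, 1,718 kg, $11,768.30):
Base rate for 1064.99 is 25.5%.
Duty = $11,768.30 × 25.5% = $3,000.92.
Line 3 (0179.28, Lorara, 3,905 kg, $172,601.00):
Base rate for 0179.28 is 33%.
Origin Lorara qualifies under the Hesistan–Lorara agreement and 0179.28 is covered: preferential rate Free applies instead.
Duty = $172,601.00 × 0% = $0.00.
Line 4 (1805.20, Lorara, 1,298 pairs, $221,140.26):
Base rate for 1805.20 is 7.5% + $0.99/pair.
Origin Lorara is the FTA partner but 1805.20 is not on the preference list; base rate stands.
Duty = $221,140.26 × 7.5% + 1,298 × $0.99 = $17,870.54.
Total = $47,189.94 + $3,000.92 + $0.00 + $17,870.54 = $68,061.40.

$68,061.40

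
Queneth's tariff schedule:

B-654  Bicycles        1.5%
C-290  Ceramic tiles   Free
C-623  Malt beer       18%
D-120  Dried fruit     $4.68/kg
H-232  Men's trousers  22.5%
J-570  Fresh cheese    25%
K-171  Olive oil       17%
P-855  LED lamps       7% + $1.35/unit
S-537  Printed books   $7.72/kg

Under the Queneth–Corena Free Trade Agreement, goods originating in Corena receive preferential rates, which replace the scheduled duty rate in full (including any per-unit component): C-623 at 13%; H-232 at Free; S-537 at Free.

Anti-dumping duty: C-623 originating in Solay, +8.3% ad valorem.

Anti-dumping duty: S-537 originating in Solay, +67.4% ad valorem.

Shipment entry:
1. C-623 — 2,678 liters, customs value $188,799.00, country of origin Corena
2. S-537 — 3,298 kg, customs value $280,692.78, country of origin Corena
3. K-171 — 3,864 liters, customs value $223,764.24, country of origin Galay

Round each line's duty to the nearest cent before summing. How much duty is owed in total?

Line 1 (C-623, Corena, 2,678 liters, $188,799.00):
Base rate for C-623 is 18%.
Origin Corena qualifies under the Queneth–Corena agreement and C-623 is covered: preferential rate 13% applies instead.
The additional-duty order on C-623 targets Solay, not Corena; it does not apply.
Duty = $188,799.00 × 13% = $24,543.87.
Line 2 (S-537, Corena, 3,298 kg, $280,692.78):
Base rate for S-537 is $7.72/kg.
Origin Corena qualifies under the Queneth–Corena agreement and S-537 is covered: preferential rate Free applies instead.
The additional-duty order on S-537 targets Solay, not Corena; it does not apply.
Duty = $280,692.78 × 0% = $0.00.
Line 3 (K-171, Galay, 3,864 liters, $223,764.24):
Base rate for K-171 is 17%.
Duty = $223,764.24 × 17% = $38,039.92.
Total = $24,543.87 + $0.00 + $38,039.92 = $62,583.79.

$62,583.79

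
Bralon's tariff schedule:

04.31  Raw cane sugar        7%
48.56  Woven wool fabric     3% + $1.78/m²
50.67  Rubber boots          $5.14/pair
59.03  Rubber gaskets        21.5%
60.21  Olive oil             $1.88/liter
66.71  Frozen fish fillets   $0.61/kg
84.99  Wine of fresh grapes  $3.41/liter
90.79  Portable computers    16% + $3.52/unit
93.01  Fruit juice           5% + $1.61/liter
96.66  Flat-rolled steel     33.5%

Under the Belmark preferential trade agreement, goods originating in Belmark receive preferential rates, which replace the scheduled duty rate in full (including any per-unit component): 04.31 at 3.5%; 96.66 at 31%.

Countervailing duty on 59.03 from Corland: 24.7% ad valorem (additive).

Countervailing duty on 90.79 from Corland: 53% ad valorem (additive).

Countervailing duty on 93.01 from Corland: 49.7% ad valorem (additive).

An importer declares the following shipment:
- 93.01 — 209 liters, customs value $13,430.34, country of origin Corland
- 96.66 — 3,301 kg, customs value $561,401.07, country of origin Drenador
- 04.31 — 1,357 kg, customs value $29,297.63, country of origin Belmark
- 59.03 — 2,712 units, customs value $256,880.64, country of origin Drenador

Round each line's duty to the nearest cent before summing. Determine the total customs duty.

Line 1 (93.01, Corland, 209 liters, $13,430.34):
Base rate for 93.01 is 5% + $1.61/liter.
Additional duty on 93.01 from Corland: +49.7%. Applied ad valorem rate: 5% + 49.7% = 54.7%.
Duty = $13,430.34 × 54.7% + 209 × $1.61 = $7,682.89.
Line 2 (96.66, Drenador, 3,301 kg, $561,401.07):
Base rate for 96.66 is 33.5%.
96.66 has an FTA preferential rate, but origin Drenador is not Belmark; base rate stands.
Duty = $561,401.07 × 33.5% = $188,069.36.
Line 3 (04.31, Belmark, 1,357 kg, $29,297.63):
Base rate for 04.31 is 7%.
Origin Belmark qualifies under the Bralon–Belmark agreement and 04.31 is covered: preferential rate 3.5% applies instead.
Duty = $29,297.63 × 3.5% = $1,025.42.
Line 4 (59.03, Drenador, 2,712 units, $256,880.64):
Base rate for 59.03 is 21.5%.
The additional-duty order on 59.03 targets Corland, not Drenador; it does not apply.
Duty = $256,880.64 × 21.5% = $55,229.34.
Total = $7,682.89 + $188,069.36 + $1,025.42 + $55,229.34 = $252,007.01.

$252,007.01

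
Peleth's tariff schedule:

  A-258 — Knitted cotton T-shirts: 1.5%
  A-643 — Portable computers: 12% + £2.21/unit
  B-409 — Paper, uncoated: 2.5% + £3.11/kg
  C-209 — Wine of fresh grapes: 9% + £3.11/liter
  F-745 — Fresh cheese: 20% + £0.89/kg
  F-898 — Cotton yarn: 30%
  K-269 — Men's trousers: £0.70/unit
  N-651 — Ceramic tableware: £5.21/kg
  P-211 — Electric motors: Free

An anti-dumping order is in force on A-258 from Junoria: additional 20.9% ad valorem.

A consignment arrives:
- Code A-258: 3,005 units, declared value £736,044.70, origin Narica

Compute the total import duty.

Line 1 (A-258, Narica, 3,005 units, £736,044.70):
Base rate for A-258 is 1.5%.
The additional-duty order on A-258 targets Junoria, not Narica; it does not apply.
Duty = £736,044.70 × 1.5% = £11,040.67.

£11,040.67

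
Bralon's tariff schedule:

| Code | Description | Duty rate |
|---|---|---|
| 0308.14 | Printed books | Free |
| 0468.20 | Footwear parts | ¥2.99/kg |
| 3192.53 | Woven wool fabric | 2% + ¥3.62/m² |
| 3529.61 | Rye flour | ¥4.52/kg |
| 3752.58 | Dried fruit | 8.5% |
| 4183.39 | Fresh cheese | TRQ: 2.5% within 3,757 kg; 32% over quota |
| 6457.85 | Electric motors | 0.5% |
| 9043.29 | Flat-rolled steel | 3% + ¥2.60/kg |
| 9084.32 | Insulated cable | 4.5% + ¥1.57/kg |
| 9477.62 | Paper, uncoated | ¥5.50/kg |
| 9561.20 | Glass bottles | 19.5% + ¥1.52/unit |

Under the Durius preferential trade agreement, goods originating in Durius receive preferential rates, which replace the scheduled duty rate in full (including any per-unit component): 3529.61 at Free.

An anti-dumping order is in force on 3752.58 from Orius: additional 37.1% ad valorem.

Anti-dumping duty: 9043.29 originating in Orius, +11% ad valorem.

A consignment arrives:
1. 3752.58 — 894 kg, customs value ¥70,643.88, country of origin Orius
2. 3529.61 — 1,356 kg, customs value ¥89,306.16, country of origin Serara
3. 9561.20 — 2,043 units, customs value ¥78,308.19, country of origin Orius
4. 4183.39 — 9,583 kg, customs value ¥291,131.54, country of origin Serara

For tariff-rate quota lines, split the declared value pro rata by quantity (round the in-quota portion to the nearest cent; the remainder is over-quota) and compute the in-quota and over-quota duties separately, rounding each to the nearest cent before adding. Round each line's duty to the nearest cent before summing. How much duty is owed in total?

Line 1 (3752.58, Orius, 894 kg, ¥70,643.88):
Base rate for 3752.58 is 8.5%.
Additional duty on 3752.58 from Orius: +37.1%. Applied ad valorem rate: 8.5% + 37.1% = 45.6%.
Duty = ¥70,643.88 × 45.6% = ¥32,213.61.
Line 2 (3529.61, Serara, 1,356 kg, ¥89,306.16):
Base rate for 3529.61 is ¥4.52/kg.
3529.61 has an FTA preferential rate, but origin Serara is not Durius; base rate stands.
Duty = 1,356 × ¥4.52 = ¥6,129.12.
Line 3 (9561.20, Orius, 2,043 units, ¥78,308.19):
Base rate for 9561.20 is 19.5% + ¥1.52/unit.
Duty = ¥78,308.19 × 19.5% + 2,043 × ¥1.52 = ¥18,375.46.
Line 4 (4183.39, Serara, 9,583 kg, ¥291,131.54):
Code 4183.39 is under a tariff-rate quota (threshold 3,757 kg). In-quota: 3,757 kg at 2.5%; over-quota: 5,826 kg at 32%.
Pro-rata value split: in-quota = ¥291,131.54 × 3,757/9,583 = ¥114,137.66; over-quota = ¥291,131.54 − ¥114,137.66 = ¥176,993.88.
In-quota duty = ¥114,137.66 × 2.5% = ¥2,853.44. Over-quota duty = ¥176,993.88 × 32% = ¥56,638.04.
Line duty = ¥2,853.44 + ¥56,638.04 = ¥59,491.48.
Total = ¥32,213.61 + ¥6,129.12 + ¥18,375.46 + ¥59,491.48 = ¥116,209.67.

¥116,209.67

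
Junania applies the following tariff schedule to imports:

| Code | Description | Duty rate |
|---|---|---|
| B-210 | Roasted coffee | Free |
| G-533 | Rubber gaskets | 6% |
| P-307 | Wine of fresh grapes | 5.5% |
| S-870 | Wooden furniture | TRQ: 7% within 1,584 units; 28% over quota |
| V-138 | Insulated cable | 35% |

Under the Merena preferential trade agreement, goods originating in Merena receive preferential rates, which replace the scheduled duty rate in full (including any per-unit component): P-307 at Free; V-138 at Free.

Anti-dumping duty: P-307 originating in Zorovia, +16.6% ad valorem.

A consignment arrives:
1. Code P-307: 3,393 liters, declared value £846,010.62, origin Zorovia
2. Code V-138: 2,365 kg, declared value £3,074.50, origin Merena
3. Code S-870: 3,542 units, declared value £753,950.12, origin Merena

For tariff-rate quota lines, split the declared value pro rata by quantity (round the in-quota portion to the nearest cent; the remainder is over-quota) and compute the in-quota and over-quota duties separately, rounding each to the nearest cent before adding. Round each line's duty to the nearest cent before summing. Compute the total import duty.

£327,268.64

Line 1 (P-307, Zorovia, 3,393 liters, £846,010.62):
Base rate for P-307 is 5.5%.
P-307 has an FTA preferential rate, but origin Zorovia is not Merena; base rate stands.
Additional duty on P-307 from Zorovia: +16.6%. Applied ad valorem rate: 5.5% + 16.6% = 22.1%.
Duty = £846,010.62 × 22.1% = £186,968.35.
Line 2 (V-138, Merena, 2,365 kg, £3,074.50):
Base rate for V-138 is 35%.
Origin Merena qualifies under the Junania–Merena agreement and V-138 is covered: preferential rate Free applies instead.
Duty = £3,074.50 × 0% = £0.00.
Line 3 (S-870, Merena, 3,542 units, £753,950.12):
Code S-870 is under a tariff-rate quota (threshold 1,584 units). In-quota: 1,584 units at 7%; over-quota: 1,958 units at 28%.
Pro-rata value split: in-quota = £753,950.12 × 1,584/3,542 = £337,170.24; over-quota = £753,950.12 − £337,170.24 = £416,779.88.
In-quota duty = £337,170.24 × 7% = £23,601.92. Over-quota duty = £416,779.88 × 28% = £116,698.37.
Line duty = £23,601.92 + £116,698.37 = £140,300.29.
Total = £186,968.35 + £0.00 + £140,300.29 = £327,268.64.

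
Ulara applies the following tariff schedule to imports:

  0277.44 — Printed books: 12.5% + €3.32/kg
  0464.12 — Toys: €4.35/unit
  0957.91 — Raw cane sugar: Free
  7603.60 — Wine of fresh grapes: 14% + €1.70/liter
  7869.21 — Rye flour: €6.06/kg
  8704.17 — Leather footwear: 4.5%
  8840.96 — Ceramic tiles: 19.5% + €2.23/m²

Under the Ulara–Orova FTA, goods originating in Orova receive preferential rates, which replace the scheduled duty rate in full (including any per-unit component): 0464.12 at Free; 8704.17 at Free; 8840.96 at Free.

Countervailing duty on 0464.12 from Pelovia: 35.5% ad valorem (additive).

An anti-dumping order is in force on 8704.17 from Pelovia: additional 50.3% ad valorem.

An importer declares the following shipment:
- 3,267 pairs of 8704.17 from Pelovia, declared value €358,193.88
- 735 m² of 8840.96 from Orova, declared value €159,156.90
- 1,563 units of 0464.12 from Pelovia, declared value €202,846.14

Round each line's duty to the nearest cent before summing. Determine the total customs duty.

€275,099.68

Line 1 (8704.17, Pelovia, 3,267 pairs, €358,193.88):
Base rate for 8704.17 is 4.5%.
8704.17 has an FTA preferential rate, but origin Pelovia is not Orova; base rate stands.
Additional duty on 8704.17 from Pelovia: +50.3%. Applied ad valorem rate: 4.5% + 50.3% = 54.8%.
Duty = €358,193.88 × 54.8% = €196,290.25.
Line 2 (8840.96, Orova, 735 m², €159,156.90):
Base rate for 8840.96 is 19.5% + €2.23/m².
Origin Orova qualifies under the Ulara–Orova agreement and 8840.96 is covered: preferential rate Free applies instead.
Duty = €159,156.90 × 0% = €0.00.
Line 3 (0464.12, Pelovia, 1,563 units, €202,846.14):
Base rate for 0464.12 is €4.35/unit.
0464.12 has an FTA preferential rate, but origin Pelovia is not Orova; base rate stands.
Additional duty on 0464.12 from Pelovia: +35.5% ad valorem. Applied ad valorem rate = 35.5%.
Duty = €202,846.14 × 35.5% + 1,563 × €4.35 = €78,809.43.
Total = €196,290.25 + €0.00 + €78,809.43 = €275,099.68.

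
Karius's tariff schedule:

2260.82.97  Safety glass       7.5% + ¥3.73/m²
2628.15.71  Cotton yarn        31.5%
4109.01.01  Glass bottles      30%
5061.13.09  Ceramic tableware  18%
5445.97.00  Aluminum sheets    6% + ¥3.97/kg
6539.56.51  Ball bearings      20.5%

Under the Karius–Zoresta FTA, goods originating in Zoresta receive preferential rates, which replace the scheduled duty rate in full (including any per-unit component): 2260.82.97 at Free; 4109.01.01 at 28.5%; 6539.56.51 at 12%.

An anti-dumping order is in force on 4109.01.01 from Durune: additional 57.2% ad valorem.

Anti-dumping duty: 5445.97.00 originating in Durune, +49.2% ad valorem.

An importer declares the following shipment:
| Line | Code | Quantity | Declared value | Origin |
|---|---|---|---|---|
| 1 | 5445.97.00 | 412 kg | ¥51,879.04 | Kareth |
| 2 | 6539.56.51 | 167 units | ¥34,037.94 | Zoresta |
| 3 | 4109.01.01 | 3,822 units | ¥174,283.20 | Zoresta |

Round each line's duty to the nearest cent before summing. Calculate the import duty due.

Line 1 (5445.97.00, Kareth, 412 kg, ¥51,879.04):
Base rate for 5445.97.00 is 6% + ¥3.97/kg.
The additional-duty order on 5445.97.00 targets Durune, not Kareth; it does not apply.
Duty = ¥51,879.04 × 6% + 412 × ¥3.97 = ¥4,748.38.
Line 2 (6539.56.51, Zoresta, 167 units, ¥34,037.94):
Base rate for 6539.56.51 is 20.5%.
Origin Zoresta qualifies under the Karius–Zoresta agreement and 6539.56.51 is covered: preferential rate 12% applies instead.
Duty = ¥34,037.94 × 12% = ¥4,084.55.
Line 3 (4109.01.01, Zoresta, 3,822 units, ¥174,283.20):
Base rate for 4109.01.01 is 30%.
Origin Zoresta qualifies under the Karius–Zoresta agreement and 4109.01.01 is covered: preferential rate 28.5% applies instead.
The additional-duty order on 4109.01.01 targets Durune, not Zoresta; it does not apply.
Duty = ¥174,283.20 × 28.5% = ¥49,670.71.
Total = ¥4,748.38 + ¥4,084.55 + ¥49,670.71 = ¥58,503.64.

¥58,503.64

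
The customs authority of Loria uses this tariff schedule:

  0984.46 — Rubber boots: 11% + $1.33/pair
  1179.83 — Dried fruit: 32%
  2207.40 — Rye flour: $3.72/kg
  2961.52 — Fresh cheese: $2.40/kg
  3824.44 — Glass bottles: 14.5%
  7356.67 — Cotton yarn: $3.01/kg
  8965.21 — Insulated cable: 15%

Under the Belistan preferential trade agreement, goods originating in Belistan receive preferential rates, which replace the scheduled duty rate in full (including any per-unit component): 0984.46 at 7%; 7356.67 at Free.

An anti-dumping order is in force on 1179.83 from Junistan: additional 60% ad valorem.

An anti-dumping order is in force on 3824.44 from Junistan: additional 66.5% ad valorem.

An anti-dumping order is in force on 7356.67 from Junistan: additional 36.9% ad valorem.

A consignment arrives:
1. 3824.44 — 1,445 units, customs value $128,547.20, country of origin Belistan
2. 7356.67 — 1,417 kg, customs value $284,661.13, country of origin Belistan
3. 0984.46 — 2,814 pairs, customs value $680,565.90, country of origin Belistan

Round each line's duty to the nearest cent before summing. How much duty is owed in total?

$66,278.95

Line 1 (3824.44, Belistan, 1,445 units, $128,547.20):
Base rate for 3824.44 is 14.5%.
Origin Belistan is the FTA partner but 3824.44 is not on the preference list; base rate stands.
The additional-duty order on 3824.44 targets Junistan, not Belistan; it does not apply.
Duty = $128,547.20 × 14.5% = $18,639.34.
Line 2 (7356.67, Belistan, 1,417 kg, $284,661.13):
Base rate for 7356.67 is $3.01/kg.
Origin Belistan qualifies under the Loria–Belistan agreement and 7356.67 is covered: preferential rate Free applies instead.
The additional-duty order on 7356.67 targets Junistan, not Belistan; it does not apply.
Duty = $284,661.13 × 0% = $0.00.
Line 3 (0984.46, Belistan, 2,814 pairs, $680,565.90):
Base rate for 0984.46 is 11% + $1.33/pair.
Origin Belistan qualifies under the Loria–Belistan agreement and 0984.46 is covered: preferential rate 7% applies instead.
Duty = $680,565.90 × 7% = $47,639.61.
Total = $18,639.34 + $0.00 + $47,639.61 = $66,278.95.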